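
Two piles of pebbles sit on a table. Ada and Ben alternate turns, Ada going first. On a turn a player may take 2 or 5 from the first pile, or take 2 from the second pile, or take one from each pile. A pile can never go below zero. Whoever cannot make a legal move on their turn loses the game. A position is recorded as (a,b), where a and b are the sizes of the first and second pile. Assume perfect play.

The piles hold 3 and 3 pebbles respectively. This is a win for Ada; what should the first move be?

Move to (1,3).

Work bottom-up. With no move the player to move loses. Otherwise the position is W if at least one move leads to an L position for the opponent, and L if every move leads to a W.
No move ever increases a pile, so every position that can arise here has a ≤ 3 and b ≤ 3; it is enough to label the cells with 0 ≤ a ≤ 3 and 0 ≤ b ≤ 3.
Every move lowers a or b (never raises either), so fill the grid row by row in increasing a, and left to right within a row: each cell's successors are then already labelled.
      b=0  b=1  b=2  b=3
a=0:    L    L    W    W
a=1:    L    W    W    L
a=2:    W    W    L    L
a=3:    W    L    L    W
Cells with no legal move (terminal, hence L): (0,0), (0,1), (1,0).
The remaining L cells, each justified by listing all of its moves:
(1,3): moves to (1,1)(W), (0,2)(W); every one is W ⇒ L
(2,2): moves to (0,2)(W), (2,0)(W), (1,1)(W); every one is W ⇒ L
(2,3): moves to (0,3)(W), (2,1)(W), (1,2)(W); every one is W ⇒ L
(3,1): moves to (1,1)(W), (2,0)(W); every one is W ⇒ L
(3,2): moves to (1,2)(W), (3,0)(W), (2,1)(W); every one is W ⇒ L
Every other cell has at least one move into one of the L cells above, so it is W.
From (3,3), the L positions reachable in one move are: (1,3), (3,1), (2,2). Any move reaching one of these is winning.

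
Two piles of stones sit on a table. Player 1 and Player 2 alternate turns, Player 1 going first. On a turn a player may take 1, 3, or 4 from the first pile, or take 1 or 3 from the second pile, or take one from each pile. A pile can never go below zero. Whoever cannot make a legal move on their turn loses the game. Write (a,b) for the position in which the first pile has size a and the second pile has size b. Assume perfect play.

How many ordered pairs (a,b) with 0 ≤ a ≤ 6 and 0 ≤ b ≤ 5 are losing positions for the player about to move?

12

Build the W/L table. Terminal = L. A non-terminal position is W if it has a move to some L; otherwise it is L.
Every move lowers a or b (never raises either), so fill the grid row by row in increasing a, and left to right within a row: each cell's successors are then already labelled.
      b=0  b=1  b=2  b=3  b=4  b=5
a=0:    L    W    L    W    L    W
a=1:    W    W    W    W    W    W
a=2:    L    W    L    W    L    W
a=3:    W    W    W    W    W    W
a=4:    W    L    W    L    W    L
a=5:    W    W    W    W    W    W
a=6:    W    L    W    L    W    L
Cells with no legal move (terminal, hence L): (0,0).
The remaining L cells, each justified by listing all of its moves:
(0,2): →(0,1)(W) only, which is W, so L
(0,4): →(0,3)(W), (0,1)(W) — all W, so L
(2,0): →(1,0)(W) only, which is W, so L
(2,2): →(1,2)(W), (2,1)(W), (1,1)(W) — all W, so L
(2,4): →(1,4)(W), (2,3)(W), (2,1)(W), (1,3)(W) — all W, so L
(4,1): →(3,1)(W), (1,1)(W), (0,1)(W), (4,0)(W), (3,0)(W) — all W, so L
(4,3): →(3,3)(W), (1,3)(W), (0,3)(W), (4,2)(W), (4,0)(W), (3,2)(W) — all W, so L
(4,5): →(3,5)(W), (1,5)(W), (0,5)(W), (4,4)(W), (4,2)(W), (3,4)(W) — all W, so L
(6,1): →(5,1)(W), (3,1)(W), (2,1)(W), (6,0)(W), (5,0)(W) — all W, so L
(6,3): →(5,3)(W), (3,3)(W), (2,3)(W), (6,2)(W), (6,0)(W), (5,2)(W) — all W, so L
(6,5): →(5,5)(W), (3,5)(W), (2,5)(W), (6,4)(W), (6,2)(W), (5,4)(W) — all W, so L
Every other cell has at least one move into one of the L cells above, so it is W.
L cells per row: a=0: 3, a=1: 0, a=2: 3, a=3: 0, a=4: 3, a=5: 0, a=6: 3; total 12.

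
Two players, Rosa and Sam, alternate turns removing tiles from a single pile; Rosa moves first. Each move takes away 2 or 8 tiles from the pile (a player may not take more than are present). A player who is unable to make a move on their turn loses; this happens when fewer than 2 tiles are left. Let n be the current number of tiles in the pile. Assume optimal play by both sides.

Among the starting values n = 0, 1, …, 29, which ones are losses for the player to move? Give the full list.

0, 1, 4, 5, 10, 11, 14, 15, 20, 21, 24, 25

Build the W/L table. Terminal = L. A non-terminal position is W if it has a move to some L; otherwise it is L.
n=0: no move → L
n=1: no move → L
n=2: →0(L), so W
n=3: →1(L), so W
n=4: →2(W) only, which is W, so L
n=5: →3(W) only, which is W, so L
n=6: →4(L), so W
n=7: →5(L), so W
n=8: →0(L), so W
n=9: →1(L), so W
n=10: →8(W), 2(W) — all W, so L
n=11: →9(W), 3(W) — all W, so L
n=12: →10(L), so W
n=13: →11(L), so W
n=14: →12(W), 6(W) — all W, so L
n=15: →13(W), 7(W) — all W, so L
n=16: →14(L), so W
n=17: →15(L), so W
n=18: →10(L), so W
n=19: →11(L), so W
n=20: →18(W), 12(W) — all W, so L
n=21: →19(W), 13(W) — all W, so L
n=22: →20(L), so W
n=23: →21(L), so W
n=24: →22(W), 16(W) — all W, so L
n=25: →23(W), 17(W) — all W, so L
n=26: →24(L), so W
n=27: →25(L), so W
n=28: →20(L), so W
n=29: →21(L), so W
The losing starting values of n are exactly the entries labelled L in this table (12 of them).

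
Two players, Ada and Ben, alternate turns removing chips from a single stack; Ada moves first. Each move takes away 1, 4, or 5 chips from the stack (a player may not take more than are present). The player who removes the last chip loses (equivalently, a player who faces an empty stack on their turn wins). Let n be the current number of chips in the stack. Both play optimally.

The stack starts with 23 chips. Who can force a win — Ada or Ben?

Use the standard recursion: the mover wins at a terminal position; elsewhere, the mover wins exactly when some move hands the opponent an L position.
n=0: no move; the opponent has just taken the last chip and therefore loses → W
n=1: the only move is to 0(W), a W ⇒ L
n=2: can move to 1, which is L ⇒ W
n=3: the only move is to 2(W), a W ⇒ L
n=4: can move to 3, which is L ⇒ W
n=5: can move to 1, which is L ⇒ W
n=6: can move to 1, which is L ⇒ W
n=7: can move to 3, which is L ⇒ W
n=8: can move to 3, which is L ⇒ W
n=9: moves to 8(W), 5(W), 4(W); every one is W ⇒ L
n=10: can move to 9, which is L ⇒ W
n=11: moves to 10(W), 7(W), 6(W); every one is W ⇒ L
n=12: can move to 11, which is L ⇒ W
n=13: can move to 9, which is L ⇒ W
n=14: can move to 9, which is L ⇒ W
n=15: can move to 11, which is L ⇒ W
n=16: can move to 11, which is L ⇒ W
n=17: moves to 16(W), 13(W), 12(W); every one is W ⇒ L
n=18: can move to 17, which is L ⇒ W
n=19: moves to 18(W), 15(W), 14(W); every one is W ⇒ L
n=20: can move to 19, which is L ⇒ W
n=21: can move to 17, which is L ⇒ W
n=22: can move to 17, which is L ⇒ W
n=23: can move to 19, which is L ⇒ W
From 23 Ada can remove 4, leaving 19, reaching an L position.

Ada wins.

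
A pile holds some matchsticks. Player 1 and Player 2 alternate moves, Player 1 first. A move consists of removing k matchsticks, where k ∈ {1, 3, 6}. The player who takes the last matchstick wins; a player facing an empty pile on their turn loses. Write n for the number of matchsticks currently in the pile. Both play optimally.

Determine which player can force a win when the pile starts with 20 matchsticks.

Classify positions by backward induction: terminal positions (no move available) are L. From any other position, the mover wins iff some move reaches an L.
n=0: no move → L
n=1: W (go to 0, an L position)
n=2: L (sole option 1(W) is W)
n=3: W (go to 2, an L position)
n=4: L (options 3(W), 1(W) are all W)
n=5: W (go to 4, an L position)
n=6: W (go to 0, an L position)
n=7: W (go to 4, an L position)
n=8: W (go to 2, an L position)
n=9: L (options 8(W), 6(W), 3(W) are all W)
n=10: W (go to 9, an L position)
n=11: L (options 10(W), 8(W), 5(W) are all W)
n=12: W (go to 11, an L position)
n=13: L (options 12(W), 10(W), 7(W) are all W)
n=14: W (go to 13, an L position)
n=15: W (go to 9, an L position)
n=16: W (go to 13, an L position)
n=17: W (go to 11, an L position)
n=18: L (options 17(W), 15(W), 12(W) are all W)
n=19: W (go to 18, an L position)
n=20: L (options 19(W), 17(W), 14(W) are all W)
The starting position 20 is L: whatever Player 1 does, the opponent receives a W position.

Player 2 wins.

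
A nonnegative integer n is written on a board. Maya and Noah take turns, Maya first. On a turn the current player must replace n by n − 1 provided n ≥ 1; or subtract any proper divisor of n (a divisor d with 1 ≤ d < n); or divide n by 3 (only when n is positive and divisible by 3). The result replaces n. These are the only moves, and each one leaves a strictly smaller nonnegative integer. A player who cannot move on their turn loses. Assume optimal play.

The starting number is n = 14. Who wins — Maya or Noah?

Maya wins.

Classify positions by backward induction: terminal positions (no move available) are L. From any other position, the mover wins iff some move reaches an L.
n=0: no move → L
n=1: W (go to 0, an L position)
n=2: L (sole option 1(W) is W)
n=3: W (go to 2, an L position)
n=4: W (go to 2, an L position)
n=5: L (sole option 4(W) is W)
n=6: W (go to 2, an L position)
n=7: L (sole option 6(W) is W)
n=8: W (go to 7, an L position)
n=9: L (options 3(W), 6(W), 8(W) are all W)
n=10: W (go to 5, an L position)
n=11: L (sole option 10(W) is W)
n=12: W (go to 9, an L position)
n=13: L (sole option 12(W) is W)
n=14: W (go to 7, an L position)
From 14 Maya can move to 7, reaching an L position.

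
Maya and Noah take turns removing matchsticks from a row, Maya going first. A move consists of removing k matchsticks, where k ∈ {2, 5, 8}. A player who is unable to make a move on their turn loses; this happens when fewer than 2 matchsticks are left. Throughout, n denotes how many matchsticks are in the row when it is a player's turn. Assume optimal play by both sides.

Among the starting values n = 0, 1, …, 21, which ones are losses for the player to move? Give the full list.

Build the W/L table. Terminal = L. A non-terminal position is W if it has a move to some L; otherwise it is L.
n=0: no move → L
n=1: no move → L
n=2: →0(L), so W
n=3: →1(L), so W
n=4: →2(W) only, which is W, so L
n=5: →0(L), so W
n=6: →4(L), so W
n=7: →5(W), 2(W) — all W, so L
n=8: →0(L), so W
n=9: →7(L), so W
n=10: →8(W), 5(W), 2(W) — all W, so L
n=11: →9(W), 6(W), 3(W) — all W, so L
n=12: →10(L), so W
n=13: →11(L), so W
n=14: →12(W), 9(W), 6(W) — all W, so L
n=15: →10(L), so W
n=16: →14(L), so W
n=17: →15(W), 12(W), 9(W) — all W, so L
n=18: →10(L), so W
n=19: →17(L), so W
n=20: →18(W), 15(W), 12(W) — all W, so L
n=21: →19(W), 16(W), 13(W) — all W, so L
The losing starting values of n are exactly the entries labelled L in this table (10 of them).

0, 1, 4, 7, 10, 11, 14, 17, 20, 21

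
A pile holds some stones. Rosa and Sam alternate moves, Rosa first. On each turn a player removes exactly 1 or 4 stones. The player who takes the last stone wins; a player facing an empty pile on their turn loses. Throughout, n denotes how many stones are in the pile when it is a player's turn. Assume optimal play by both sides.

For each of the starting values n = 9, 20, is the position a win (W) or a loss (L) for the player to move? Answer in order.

Compute win/loss labels from the base case upward. A position with no move is L. Any other position is W if it can reach an L in one move, else L.
n=0: no move → L
n=1: reaches L-position 0 → W
n=2: only reaches 1(W), which is W → L
n=3: reaches L-position 2 → W
n=4: reaches L-position 0 → W
n=5: only reaches 4(W), 1(W), all W → L
n=6: reaches L-position 5 → W
n=7: only reaches 6(W), 3(W), all W → L
n=8: reaches L-position 7 → W
n=9: reaches L-position 5 → W
n=10: only reaches 9(W), 6(W), all W → L
n=11: reaches L-position 10 → W
n=12: only reaches 11(W), 8(W), all W → L
n=13: reaches L-position 12 → W
n=14: reaches L-position 10 → W
n=15: only reaches 14(W), 11(W), all W → L
n=16: reaches L-position 15 → W
n=17: only reaches 16(W), 13(W), all W → L
n=18: reaches L-position 17 → W
n=19: reaches L-position 15 → W
n=20: only reaches 19(W), 16(W), all W → L

9: W, 20: L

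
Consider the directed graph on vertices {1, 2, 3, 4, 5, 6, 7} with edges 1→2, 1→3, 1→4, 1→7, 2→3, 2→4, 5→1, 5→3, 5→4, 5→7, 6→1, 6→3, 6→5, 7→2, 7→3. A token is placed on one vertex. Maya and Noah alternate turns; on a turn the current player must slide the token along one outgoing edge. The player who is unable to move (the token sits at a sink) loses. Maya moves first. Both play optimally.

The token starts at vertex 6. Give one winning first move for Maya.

Move to 3.

Work bottom-up. With no move the player to move loses. Otherwise the position is W if at least one move leads to an L position for the opponent, and L if every move leads to a W.
Every edge goes from a vertex to one that appears earlier in the order 4, 3, 2, 7, 1, 5, 6, so processing vertices in that order labels each vertex after all of its successors.
4: no outgoing edge → L
3: no outgoing edge → L
2: can move to 3, which is L ⇒ W
7: can move to 3, which is L ⇒ W
1: can move to 3, which is L ⇒ W
5: can move to 3, which is L ⇒ W
6: can move to 3, which is L ⇒ W
From 6, the L positions reachable in one move are: 3.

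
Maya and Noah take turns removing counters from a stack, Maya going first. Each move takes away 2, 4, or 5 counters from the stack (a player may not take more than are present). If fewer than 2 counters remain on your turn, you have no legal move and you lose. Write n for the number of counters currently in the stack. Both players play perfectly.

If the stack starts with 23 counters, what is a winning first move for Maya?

Remove 2, leaving 21.

Compute win/loss labels from the base case upward. A position with no move is L. Any other position is W if it can reach an L in one move, else L.
n=0: no move → L
n=1: no move → L
n=2: reaches L-position 0 → W
n=3: reaches L-position 1 → W
n=4: reaches L-position 0 → W
n=5: reaches L-position 1 → W
n=6: reaches L-position 1 → W
n=7: only reaches 5(W), 3(W), 2(W), all W → L
n=8: only reaches 6(W), 4(W), 3(W), all W → L
n=9: reaches L-position 7 → W
n=10: reaches L-position 8 → W
n=11: reaches L-position 7 → W
n=12: reaches L-position 8 → W
n=13: reaches L-position 8 → W
n=14: only reaches 12(W), 10(W), 9(W), all W → L
n=15: only reaches 13(W), 11(W), 10(W), all W → L
n=16: reaches L-position 14 → W
n=17: reaches L-position 15 → W
n=18: reaches L-position 14 → W
n=19: reaches L-position 15 → W
n=20: reaches L-position 15 → W
n=21: only reaches 19(W), 17(W), 16(W), all W → L
n=22: only reaches 20(W), 18(W), 17(W), all W → L
n=23: reaches L-position 21 → W
From 23, the L positions reachable in one move are: 21.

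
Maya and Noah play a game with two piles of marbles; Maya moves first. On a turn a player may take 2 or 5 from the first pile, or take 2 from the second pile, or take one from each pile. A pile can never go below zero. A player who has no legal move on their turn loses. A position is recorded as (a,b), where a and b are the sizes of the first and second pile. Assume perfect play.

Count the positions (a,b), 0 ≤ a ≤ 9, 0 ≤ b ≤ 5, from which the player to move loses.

27

Label each position W (a win for the player to move) or L (a loss). A position with no legal move is L; any other position is W exactly when some move reaches an L, and L when every move reaches a W.
Every move lowers a or b (never raises either), so fill the grid row by row in increasing a, and left to right within a row: each cell's successors are then already labelled.
      b=0  b=1  b=2  b=3  b=4  b=5
a=0:    L    L    W    W    L    L
a=1:    L    W    W    L    L    W
a=2:    W    W    L    L    W    W
a=3:    W    L    L    W    W    L
a=4:    L    L    W    W    L    L
a=5:    W    W    W    L    W    W
a=6:    W    W    L    W    W    W
a=7:    L    L    W    W    L    L
a=8:    L    W    W    L    L    W
a=9:    W    W    L    L    W    W
Cells with no legal move (terminal, hence L): (0,0), (0,1), (1,0).
The remaining L cells, each justified by listing all of its moves:
(0,4): only reaches (0,2)(W), which is W → L
(0,5): only reaches (0,3)(W), which is W → L
(1,3): only reaches (1,1)(W), (0,2)(W), all W → L
(1,4): only reaches (1,2)(W), (0,3)(W), all W → L
(2,2): only reaches (0,2)(W), (2,0)(W), (1,1)(W), all W → L
(2,3): only reaches (0,3)(W), (2,1)(W), (1,2)(W), all W → L
(3,1): only reaches (1,1)(W), (2,0)(W), all W → L
(3,2): only reaches (1,2)(W), (3,0)(W), (2,1)(W), all W → L
(3,5): only reaches (1,5)(W), (3,3)(W), (2,4)(W), all W → L
(4,0): only reaches (2,0)(W), which is W → L
(4,1): only reaches (2,1)(W), (3,0)(W), all W → L
(4,4): only reaches (2,4)(W), (4,2)(W), (3,3)(W), all W → L
(4,5): only reaches (2,5)(W), (4,3)(W), (3,4)(W), all W → L
(5,3): only reaches (3,3)(W), (0,3)(W), (5,1)(W), (4,2)(W), all W → L
(6,2): only reaches (4,2)(W), (1,2)(W), (6,0)(W), (5,1)(W), all W → L
(7,0): only reaches (5,0)(W), (2,0)(W), all W → L
(7,1): only reaches (5,1)(W), (2,1)(W), (6,0)(W), all W → L
(7,4): only reaches (5,4)(W), (2,4)(W), (7,2)(W), (6,3)(W), all W → L
(7,5): only reaches (5,5)(W), (2,5)(W), (7,3)(W), (6,4)(W), all W → L
(8,0): only reaches (6,0)(W), (3,0)(W), all W → L
(8,3): only reaches (6,3)(W), (3,3)(W), (8,1)(W), (7,2)(W), all W → L
(8,4): only reaches (6,4)(W), (3,4)(W), (8,2)(W), (7,3)(W), all W → L
(9,2): only reaches (7,2)(W), (4,2)(W), (9,0)(W), (8,1)(W), all W → L
(9,3): only reaches (7,3)(W), (4,3)(W), (9,1)(W), (8,2)(W), all W → L
Every other cell has at least one move into one of the L cells above, so it is W.
L cells per row: a=0: 4, a=1: 3, a=2: 2, a=3: 3, a=4: 4, a=5: 1, a=6: 1, a=7: 4, a=8: 3, a=9: 2; total 27.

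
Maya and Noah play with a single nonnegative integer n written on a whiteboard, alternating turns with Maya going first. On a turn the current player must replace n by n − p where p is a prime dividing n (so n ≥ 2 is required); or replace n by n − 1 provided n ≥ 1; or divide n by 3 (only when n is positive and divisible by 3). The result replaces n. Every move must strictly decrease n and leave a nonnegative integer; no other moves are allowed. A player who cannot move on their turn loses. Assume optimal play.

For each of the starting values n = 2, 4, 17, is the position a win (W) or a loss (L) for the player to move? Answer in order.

2: W, 4: L, 17: W

Compute win/loss labels from the base case upward. A position with no move is L. Any other position is W if it can reach an L in one move, else L.
n=0: no move → L
n=1: reaches L-position 0 → W
n=2: reaches L-position 0 → W
n=3: reaches L-position 0 → W
n=4: only reaches 2(W), 3(W), all W → L
n=5: reaches L-position 0 → W
n=6: reaches L-position 4 → W
n=7: reaches L-position 0 → W
n=8: only reaches 6(W), 7(W), all W → L
n=9: reaches L-position 8 → W
n=10: reaches L-position 8 → W
n=11: reaches L-position 0 → W
n=12: reaches L-position 4 → W
n=13: reaches L-position 0 → W
n=14: only reaches 7(W), 12(W), 13(W), all W → L
n=15: reaches L-position 14 → W
n=16: reaches L-position 14 → W
n=17: reaches L-position 0 → W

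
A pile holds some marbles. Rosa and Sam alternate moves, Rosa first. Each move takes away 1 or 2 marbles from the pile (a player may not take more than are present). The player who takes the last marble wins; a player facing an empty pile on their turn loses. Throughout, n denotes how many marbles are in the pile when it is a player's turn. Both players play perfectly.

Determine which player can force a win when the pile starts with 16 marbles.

Rosa wins.

Use the standard recursion: the mover loses at a terminal position; elsewhere, the mover wins exactly when some move hands the opponent an L position.
n=0: no move → L
n=1: reaches L-position 0 → W
n=2: reaches L-position 0 → W
n=3: only reaches 2(W), 1(W), all W → L
n=4: reaches L-position 3 → W
n=5: reaches L-position 3 → W
n=6: only reaches 5(W), 4(W), all W → L
n=7: reaches L-position 6 → W
n=8: reaches L-position 6 → W
n=9: only reaches 8(W), 7(W), all W → L
n=10: reaches L-position 9 → W
n=11: reaches L-position 9 → W
n=12: only reaches 11(W), 10(W), all W → L
n=13: reaches L-position 12 → W
n=14: reaches L-position 12 → W
n=15: only reaches 14(W), 13(W), all W → L
n=16: reaches L-position 15 → W
From 16 Rosa can remove 1, leaving 15, reaching an L position.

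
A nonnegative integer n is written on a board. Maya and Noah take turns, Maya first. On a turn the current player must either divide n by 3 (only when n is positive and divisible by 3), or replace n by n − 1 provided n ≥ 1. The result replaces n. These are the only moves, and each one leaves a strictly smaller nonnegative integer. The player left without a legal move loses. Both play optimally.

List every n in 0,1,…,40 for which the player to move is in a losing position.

Positions with no move are L. A position that does have a move is losing for the player to move precisely when every available move leads to a winning position for the opponent. Fill in the labels:
n=0: no move → L
n=1: →0(L), so W
n=2: →1(W) only, which is W, so L
n=3: →2(L), so W
n=4: →3(W) only, which is W, so L
n=5: →4(L), so W
n=6: →2(L), so W
n=7: →6(W) only, which is W, so L
n=8: →7(L), so W
n=9: →3(W), 8(W) — all W, so L
n=10: →9(L), so W
n=11: →10(W) only, which is W, so L
n=12: →4(L), so W
n=13: →12(W) only, which is W, so L
n=14: →13(L), so W
n=15: →5(W), 14(W) — all W, so L
n=16: →15(L), so W
n=17: →16(W) only, which is W, so L
n=18: →17(L), so W
n=19: →18(W) only, which is W, so L
n=20: →19(L), so W
n=21: →7(L), so W
n=22: →21(W) only, which is W, so L
n=23: →22(L), so W
n=24: →8(W), 23(W) — all W, so L
n=25: →24(L), so W
n=26: →25(W) only, which is W, so L
n=27: →9(L), so W
n=28: →27(W) only, which is W, so L
n=29: →28(L), so W
n=30: →10(W), 29(W) — all W, so L
n=31: →30(L), so W
n=32: →31(W) only, which is W, so L
n=33: →11(L), so W
n=34: →33(W) only, which is W, so L
n=35: →34(L), so W
n=36: →12(W), 35(W) — all W, so L
n=37: →36(L), so W
n=38: →37(W) only, which is W, so L
n=39: →13(L), so W
n=40: →39(W) only, which is W, so L
The losing starting values of n are exactly the entries labelled L in this table (20 of them).

0, 2, 4, 7, 9, 11, 13, 15, 17, 19, 22, 24, 26, 28, 30, 32, 34, 36, 38, 40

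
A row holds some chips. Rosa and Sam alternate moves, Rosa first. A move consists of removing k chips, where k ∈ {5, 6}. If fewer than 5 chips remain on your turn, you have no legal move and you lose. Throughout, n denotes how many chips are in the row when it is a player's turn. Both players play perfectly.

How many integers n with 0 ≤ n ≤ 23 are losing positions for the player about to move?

Label each position W (a win for the player to move) or L (a loss). A position with no legal move is L; any other position is W exactly when some move reaches an L, and L when every move reaches a W.
n=0: no move → L
n=1: no move → L
n=2: no move → L
n=3: no move → L
n=4: no move → L
n=5: →0(L), so W
n=6: →1(L), so W
n=7: →2(L), so W
n=8: →3(L), so W
n=9: →4(L), so W
n=10: →4(L), so W
n=11: →6(W), 5(W) — all W, so L
n=12: →7(W), 6(W) — all W, so L
n=13: →8(W), 7(W) — all W, so L
n=14: →9(W), 8(W) — all W, so L
n=15: →10(W), 9(W) — all W, so L
n=16: →11(L), so W
n=17: →12(L), so W
n=18: →13(L), so W
n=19: →14(L), so W
n=20: →15(L), so W
n=21: →15(L), so W
n=22: →17(W), 16(W) — all W, so L
n=23: →18(W), 17(W) — all W, so L
L entries with 0 ≤ n ≤ 23: n = 0, 1, 2, 3, 4, 11, 12, 13, 14, 15, 22, 23; that makes 12.

12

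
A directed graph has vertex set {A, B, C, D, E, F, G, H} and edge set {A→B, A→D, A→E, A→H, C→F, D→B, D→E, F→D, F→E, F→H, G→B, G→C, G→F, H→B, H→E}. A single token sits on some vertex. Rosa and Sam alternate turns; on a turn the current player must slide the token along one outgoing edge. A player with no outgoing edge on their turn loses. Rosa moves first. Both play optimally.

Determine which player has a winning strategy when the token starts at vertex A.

Rosa wins.

Work bottom-up. With no move the player to move loses. Otherwise the position is W if at least one move leads to an L position for the opponent, and L if every move leads to a W.
Every edge goes from a vertex to one that appears earlier in the order E, B, D, H, F, C, A, G, so processing vertices in that order labels each vertex after all of its successors.
E: no outgoing edge → L
B: no outgoing edge → L
D: can move to B, which is L ⇒ W
H: can move to B, which is L ⇒ W
F: can move to E, which is L ⇒ W
C: the only move is to F(W), a W ⇒ L
A: can move to B, which is L ⇒ W
G: can move to C, which is L ⇒ W
The starting position A is W: Rosa should move to B, handing over an L position.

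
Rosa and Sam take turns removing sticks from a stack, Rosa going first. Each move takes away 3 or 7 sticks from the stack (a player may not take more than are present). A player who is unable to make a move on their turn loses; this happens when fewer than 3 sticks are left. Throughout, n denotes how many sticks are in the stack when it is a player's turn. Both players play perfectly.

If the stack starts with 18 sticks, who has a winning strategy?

Rosa wins.

Label each position W (a win for the player to move) or L (a loss). A position with no legal move is L; any other position is W exactly when some move reaches an L, and L when every move reaches a W.
n=0: no move → L
n=1: no move → L
n=2: no move → L
n=3: W (go to 0, an L position)
n=4: W (go to 1, an L position)
n=5: W (go to 2, an L position)
n=6: L (sole option 3(W) is W)
n=7: W (go to 0, an L position)
n=8: W (go to 1, an L position)
n=9: W (go to 6, an L position)
n=10: L (options 7(W), 3(W) are all W)
n=11: L (options 8(W), 4(W) are all W)
n=12: L (options 9(W), 5(W) are all W)
n=13: W (go to 10, an L position)
n=14: W (go to 11, an L position)
n=15: W (go to 12, an L position)
n=16: L (options 13(W), 9(W) are all W)
n=17: W (go to 10, an L position)
n=18: W (go to 11, an L position)
The starting position 18 is W: Rosa should remove 7, leaving 11, handing over an L position.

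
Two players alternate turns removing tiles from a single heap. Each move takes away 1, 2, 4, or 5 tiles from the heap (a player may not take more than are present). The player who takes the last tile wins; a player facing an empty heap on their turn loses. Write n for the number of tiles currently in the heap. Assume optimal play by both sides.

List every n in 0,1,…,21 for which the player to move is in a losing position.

Label each position W (a win for the player to move) or L (a loss). A position with no legal move is L; any other position is W exactly when some move reaches an L, and L when every move reaches a W.
n=0: no move → L
n=1: W (go to 0, an L position)
n=2: W (go to 0, an L position)
n=3: L (options 2(W), 1(W) are all W)
n=4: W (go to 3, an L position)
n=5: W (go to 3, an L position)
n=6: L (options 5(W), 4(W), 2(W), 1(W) are all W)
n=7: W (go to 6, an L position)
n=8: W (go to 6, an L position)
n=9: L (options 8(W), 7(W), 5(W), 4(W) are all W)
n=10: W (go to 9, an L position)
n=11: W (go to 9, an L position)
n=12: L (options 11(W), 10(W), 8(W), 7(W) are all W)
n=13: W (go to 12, an L position)
n=14: W (go to 12, an L position)
n=15: L (options 14(W), 13(W), 11(W), 10(W) are all W)
n=16: W (go to 15, an L position)
n=17: W (go to 15, an L position)
n=18: L (options 17(W), 16(W), 14(W), 13(W) are all W)
n=19: W (go to 18, an L position)
n=20: W (go to 18, an L position)
n=21: L (options 20(W), 19(W), 17(W), 16(W) are all W)
The losing starting values of n are exactly the entries labelled L in this table (8 of them).

0, 3, 6, 9, 12, 15, 18, 21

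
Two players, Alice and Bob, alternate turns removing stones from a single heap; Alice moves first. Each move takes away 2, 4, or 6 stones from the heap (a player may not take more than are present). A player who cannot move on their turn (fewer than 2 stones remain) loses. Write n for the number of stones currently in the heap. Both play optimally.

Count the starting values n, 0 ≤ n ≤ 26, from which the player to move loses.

Use the standard recursion: the mover loses at a terminal position; elsewhere, the mover wins exactly when some move hands the opponent an L position.
n=0: no move → L
n=1: no move → L
n=2: →0(L), so W
n=3: →1(L), so W
n=4: →0(L), so W
n=5: →1(L), so W
n=6: →0(L), so W
n=7: →1(L), so W
n=8: →6(W), 4(W), 2(W) — all W, so L
n=9: →7(W), 5(W), 3(W) — all W, so L
n=10: →8(L), so W
n=11: →9(L), so W
n=12: →8(L), so W
n=13: →9(L), so W
n=14: →8(L), so W
n=15: →9(L), so W
n=16: →14(W), 12(W), 10(W) — all W, so L
n=17: →15(W), 13(W), 11(W) — all W, so L
n=18: →16(L), so W
n=19: →17(L), so W
n=20: →16(L), so W
n=21: →17(L), so W
n=22: →16(L), so W
n=23: →17(L), so W
n=24: →22(W), 20(W), 18(W) — all W, so L
n=25: →23(W), 21(W), 19(W) — all W, so L
n=26: →24(L), so W
L entries with 0 ≤ n ≤ 26: n = 0, 1, 8, 9, 16, 17, 24, 25; that makes 8.

8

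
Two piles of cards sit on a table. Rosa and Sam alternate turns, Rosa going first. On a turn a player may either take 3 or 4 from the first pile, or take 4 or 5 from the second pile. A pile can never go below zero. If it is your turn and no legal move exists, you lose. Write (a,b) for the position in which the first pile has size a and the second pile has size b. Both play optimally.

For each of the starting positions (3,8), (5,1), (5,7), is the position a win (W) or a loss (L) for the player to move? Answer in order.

Use the standard recursion: the mover loses at a terminal position; elsewhere, the mover wins exactly when some move hands the opponent an L position.
No move ever increases a pile, so every position that can arise here has a ≤ 5 and b ≤ 8; it is enough to label the cells with 0 ≤ a ≤ 5 and 0 ≤ b ≤ 8.
Every move lowers a or b (never raises either), so fill the grid row by row in increasing a, and left to right within a row: each cell's successors are then already labelled.
      b=0  b=1  b=2  b=3  b=4  b=5  b=6  b=7  b=8
a=0:    L    L    L    L    W    W    W    W    W
a=1:    L    L    L    L    W    W    W    W    W
a=2:    L    L    L    L    W    W    W    W    W
a=3:    W    W    W    W    L    L    L    L    W
a=4:    W    W    W    W    L    L    L    L    W
a=5:    W    W    W    W    L    L    L    L    W
Cells with no legal move (terminal, hence L): (0,0), (0,1), (0,2), (0,3), (1,0), (1,1), (1,2), (1,3), (2,0), (2,1), (2,2), (2,3).
The remaining L cells, each justified by listing all of its moves:
(3,4): L (options (0,4)(W), (3,0)(W) are all W)
(3,5): L (options (0,5)(W), (3,1)(W), (3,0)(W) are all W)
(3,6): L (options (0,6)(W), (3,2)(W), (3,1)(W) are all W)
(3,7): L (options (0,7)(W), (3,3)(W), (3,2)(W) are all W)
(4,4): L (options (1,4)(W), (0,4)(W), (4,0)(W) are all W)
(4,5): L (options (1,5)(W), (0,5)(W), (4,1)(W), (4,0)(W) are all W)
(4,6): L (options (1,6)(W), (0,6)(W), (4,2)(W), (4,1)(W) are all W)
(4,7): L (options (1,7)(W), (0,7)(W), (4,3)(W), (4,2)(W) are all W)
(5,4): L (options (2,4)(W), (1,4)(W), (5,0)(W) are all W)
(5,5): L (options (2,5)(W), (1,5)(W), (5,1)(W), (5,0)(W) are all W)
(5,6): L (options (2,6)(W), (1,6)(W), (5,2)(W), (5,1)(W) are all W)
(5,7): L (options (2,7)(W), (1,7)(W), (5,3)(W), (5,2)(W) are all W)
Every other cell has at least one move into one of the L cells above, so it is W.
(3,8): the move to (3,4) reaches an L cell, so W
(5,1): the move to (2,1) reaches an L cell, so W
(5,7): one of the L cells justified above, so L

(3,8): W, (5,1): W, (5,7): L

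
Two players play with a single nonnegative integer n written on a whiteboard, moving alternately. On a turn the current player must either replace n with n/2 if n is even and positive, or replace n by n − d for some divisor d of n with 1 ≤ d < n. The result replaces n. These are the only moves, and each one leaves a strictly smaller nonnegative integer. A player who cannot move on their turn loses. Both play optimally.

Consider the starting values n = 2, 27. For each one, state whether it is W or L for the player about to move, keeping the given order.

2: W, 27: L

Positions with no move are L. A position that does have a move is losing for the player to move precisely when every available move leads to a winning position for the opponent. Fill in the labels:
n=0: no move → L
n=1: no move → L
n=2: W (go to 1, an L position)
n=3: L (sole option 2(W) is W)
n=4: W (go to 3, an L position)
n=5: L (sole option 4(W) is W)
n=6: W (go to 3, an L position)
n=7: L (sole option 6(W) is W)
n=8: W (go to 7, an L position)
n=9: L (options 6(W), 8(W) are all W)
n=10: W (go to 5, an L position)
n=11: L (sole option 10(W) is W)
n=12: W (go to 9, an L position)
n=13: L (sole option 12(W) is W)
n=14: W (go to 7, an L position)
n=15: L (options 10(W), 12(W), 14(W) are all W)
n=16: W (go to 15, an L position)
n=17: L (sole option 16(W) is W)
n=18: W (go to 9, an L position)
n=19: L (sole option 18(W) is W)
n=20: W (go to 15, an L position)
n=21: L (options 14(W), 18(W), 20(W) are all W)
n=22: W (go to 11, an L position)
n=23: L (sole option 22(W) is W)
n=24: W (go to 21, an L position)
n=25: L (options 20(W), 24(W) are all W)
n=26: W (go to 13, an L position)
n=27: L (options 18(W), 24(W), 26(W) are all W)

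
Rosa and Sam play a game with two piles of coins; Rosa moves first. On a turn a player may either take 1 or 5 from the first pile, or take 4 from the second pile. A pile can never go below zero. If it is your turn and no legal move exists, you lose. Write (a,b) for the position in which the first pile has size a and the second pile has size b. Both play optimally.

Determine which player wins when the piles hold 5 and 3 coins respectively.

Classify positions by backward induction: terminal positions (no move available) are L. From any other position, the mover wins iff some move reaches an L.
No move ever increases a pile, so every position that can arise here has a ≤ 5 and b ≤ 3; it is enough to label the cells with 0 ≤ a ≤ 5 and 0 ≤ b ≤ 3.
Every move lowers a or b (never raises either), so fill the grid row by row in increasing a, and left to right within a row: each cell's successors are then already labelled.
      b=0  b=1  b=2  b=3
a=0:    L    L    L    L
a=1:    W    W    W    W
a=2:    L    L    L    L
a=3:    W    W    W    W
a=4:    L    L    L    L
a=5:    W    W    W    W
Cells with no legal move (terminal, hence L): (0,0), (0,1), (0,2), (0,3).
The remaining L cells, each justified by listing all of its moves:
(2,0): the only move is to (1,0)(W), a W ⇒ L
(2,1): the only move is to (1,1)(W), a W ⇒ L
(2,2): the only move is to (1,2)(W), a W ⇒ L
(2,3): the only move is to (1,3)(W), a W ⇒ L
(4,0): the only move is to (3,0)(W), a W ⇒ L
(4,1): the only move is to (3,1)(W), a W ⇒ L
(4,2): the only move is to (3,2)(W), a W ⇒ L
(4,3): the only move is to (3,3)(W), a W ⇒ L
Every other cell has at least one move into one of the L cells above, so it is W.
The starting position (5,3) is W: Rosa should move to (4,3), handing over an L position.

Rosa wins.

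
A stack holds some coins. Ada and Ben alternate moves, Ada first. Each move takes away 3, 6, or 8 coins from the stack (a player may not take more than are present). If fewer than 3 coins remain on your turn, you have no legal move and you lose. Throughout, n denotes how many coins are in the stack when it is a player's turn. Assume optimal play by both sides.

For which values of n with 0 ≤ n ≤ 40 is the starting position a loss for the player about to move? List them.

Work bottom-up. With no move the player to move loses. Otherwise the position is W if at least one move leads to an L position for the opponent, and L if every move leads to a W.
n=0: no move → L
n=1: no move → L
n=2: no move → L
n=3: can move to 0, which is L ⇒ W
n=4: can move to 1, which is L ⇒ W
n=5: can move to 2, which is L ⇒ W
n=6: can move to 0, which is L ⇒ W
n=7: can move to 1, which is L ⇒ W
n=8: can move to 2, which is L ⇒ W
n=9: can move to 1, which is L ⇒ W
n=10: can move to 2, which is L ⇒ W
n=11: moves to 8(W), 5(W), 3(W); every one is W ⇒ L
n=12: moves to 9(W), 6(W), 4(W); every one is W ⇒ L
n=13: moves to 10(W), 7(W), 5(W); every one is W ⇒ L
n=14: can move to 11, which is L ⇒ W
n=15: can move to 12, which is L ⇒ W
n=16: can move to 13, which is L ⇒ W
n=17: can move to 11, which is L ⇒ W
n=18: can move to 12, which is L ⇒ W
n=19: can move to 13, which is L ⇒ W
n=20: can move to 12, which is L ⇒ W
n=21: can move to 13, which is L ⇒ W
n=22: moves to 19(W), 16(W), 14(W); every one is W ⇒ L
n=23: moves to 20(W), 17(W), 15(W); every one is W ⇒ L
n=24: moves to 21(W), 18(W), 16(W); every one is W ⇒ L
n=25: can move to 22, which is L ⇒ W
n=26: can move to 23, which is L ⇒ W
n=27: can move to 24, which is L ⇒ W
n=28: can move to 22, which is L ⇒ W
n=29: can move to 23, which is L ⇒ W
n=30: can move to 24, which is L ⇒ W
n=31: can move to 23, which is L ⇒ W
n=32: can move to 24, which is L ⇒ W
n=33: moves to 30(W), 27(W), 25(W); every one is W ⇒ L
n=34: moves to 31(W), 28(W), 26(W); every one is W ⇒ L
n=35: moves to 32(W), 29(W), 27(W); every one is W ⇒ L
n=36: can move to 33, which is L ⇒ W
n=37: can move to 34, which is L ⇒ W
n=38: can move to 35, which is L ⇒ W
n=39: can move to 33, which is L ⇒ W
n=40: can move to 34, which is L ⇒ W
The losing starting values of n are exactly the entries labelled L in this table (12 of them).

0, 1, 2, 11, 12, 13, 22, 23, 24, 33, 34, 35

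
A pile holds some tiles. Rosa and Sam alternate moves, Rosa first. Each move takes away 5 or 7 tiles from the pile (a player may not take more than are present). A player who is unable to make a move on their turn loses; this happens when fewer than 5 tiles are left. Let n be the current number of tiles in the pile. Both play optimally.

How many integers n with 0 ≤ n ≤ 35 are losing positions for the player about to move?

15

Compute win/loss labels from the base case upward. A position with no move is L. Any other position is W if it can reach an L in one move, else L.
n=0: no move → L
n=1: no move → L
n=2: no move → L
n=3: no move → L
n=4: no move → L
n=5: W (go to 0, an L position)
n=6: W (go to 1, an L position)
n=7: W (go to 2, an L position)
n=8: W (go to 3, an L position)
n=9: W (go to 4, an L position)
n=10: W (go to 3, an L position)
n=11: W (go to 4, an L position)
n=12: L (options 7(W), 5(W) are all W)
n=13: L (options 8(W), 6(W) are all W)
n=14: L (options 9(W), 7(W) are all W)
n=15: L (options 10(W), 8(W) are all W)
n=16: L (options 11(W), 9(W) are all W)
n=17: W (go to 12, an L position)
n=18: W (go to 13, an L position)
n=19: W (go to 14, an L position)
n=20: W (go to 15, an L position)
n=21: W (go to 16, an L position)
n=22: W (go to 15, an L position)
n=23: W (go to 16, an L position)
n=24: L (options 19(W), 17(W) are all W)
n=25: L (options 20(W), 18(W) are all W)
n=26: L (options 21(W), 19(W) are all W)
n=27: L (options 22(W), 20(W) are all W)
n=28: L (options 23(W), 21(W) are all W)
n=29: W (go to 24, an L position)
n=30: W (go to 25, an L position)
n=31: W (go to 26, an L position)
n=32: W (go to 27, an L position)
n=33: W (go to 28, an L position)
n=34: W (go to 27, an L position)
n=35: W (go to 28, an L position)
L entries with 0 ≤ n ≤ 35: n = 0, 1, 2, 3, 4, 12, 13, 14, 15, 16, 24, 25, 26, 27, 28; that makes 15.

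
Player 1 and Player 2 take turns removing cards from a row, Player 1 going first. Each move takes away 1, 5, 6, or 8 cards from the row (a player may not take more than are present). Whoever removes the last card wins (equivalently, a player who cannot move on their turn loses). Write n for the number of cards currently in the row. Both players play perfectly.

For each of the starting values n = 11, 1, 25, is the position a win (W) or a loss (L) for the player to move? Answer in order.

11: L, 1: W, 25: W

Classify positions by backward induction: terminal positions (no move available) are L. From any other position, the mover wins iff some move reaches an L.
n=0: no move → L
n=1: W (go to 0, an L position)
n=2: L (sole option 1(W) is W)
n=3: W (go to 2, an L position)
n=4: L (sole option 3(W) is W)
n=5: W (go to 4, an L position)
n=6: W (go to 0, an L position)
n=7: W (go to 2, an L position)
n=8: W (go to 2, an L position)
n=9: W (go to 4, an L position)
n=10: W (go to 4, an L position)
n=11: L (options 10(W), 6(W), 5(W), 3(W) are all W)
n=12: W (go to 11, an L position)
n=13: L (options 12(W), 8(W), 7(W), 5(W) are all W)
n=14: W (go to 13, an L position)
n=15: L (options 14(W), 10(W), 9(W), 7(W) are all W)
n=16: W (go to 15, an L position)
n=17: W (go to 11, an L position)
n=18: W (go to 13, an L position)
n=19: W (go to 13, an L position)
n=20: W (go to 15, an L position)
n=21: W (go to 15, an L position)
n=22: L (options 21(W), 17(W), 16(W), 14(W) are all W)
n=23: W (go to 22, an L position)
n=24: L (options 23(W), 19(W), 18(W), 16(W) are all W)
n=25: W (go to 24, an L position)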